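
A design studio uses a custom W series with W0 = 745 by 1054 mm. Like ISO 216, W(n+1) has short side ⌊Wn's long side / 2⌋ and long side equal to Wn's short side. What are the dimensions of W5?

131 × 186 mm

W1: ⌊1054/2⌋ × 745 = 527 × 745 mm
W2: ⌊745/2⌋ × 527 = 372 × 527 mm
W3: ⌊527/2⌋ × 372 = 263 × 372 mm
W4: ⌊372/2⌋ × 263 = 186 × 263 mm
W5: ⌊263/2⌋ × 186 = 131 × 186 mm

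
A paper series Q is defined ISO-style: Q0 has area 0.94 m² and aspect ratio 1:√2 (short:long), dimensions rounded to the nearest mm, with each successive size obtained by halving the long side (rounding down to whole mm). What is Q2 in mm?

407 × 576 mm

Let Q0's short side be w mm. w · w√2 = 0.94 m² = 940,000 mm², so w ≈ 815.3 mm and w√2 ≈ 1153.0 mm → Q0 = 815 × 1153 mm.
Q1: ⌊1153/2⌋ × 815 = 576 × 815 mm
Q2: ⌊815/2⌋ × 576 = 407 × 576 mm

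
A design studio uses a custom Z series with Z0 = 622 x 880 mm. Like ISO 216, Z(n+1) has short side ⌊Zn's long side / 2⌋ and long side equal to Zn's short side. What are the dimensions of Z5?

110 × 155 mm

Z1: ⌊880/2⌋ × 622 = 440 × 622 mm
Z2: ⌊622/2⌋ × 440 = 311 × 440 mm
Z3: ⌊440/2⌋ × 311 = 220 × 311 mm
Z4: ⌊311/2⌋ × 220 = 155 × 220 mm
Z5: ⌊220/2⌋ × 155 = 110 × 155 mm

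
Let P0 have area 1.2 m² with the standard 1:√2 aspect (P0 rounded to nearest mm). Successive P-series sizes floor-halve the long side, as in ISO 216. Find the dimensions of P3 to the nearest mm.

325 × 460 mm

Let P0's short side be w mm. w · w√2 = 1.2 m² = 1,200,000 mm², so w ≈ 921.2 mm and w√2 ≈ 1302.7 mm → P0 = 921 × 1303 mm.
P1: ⌊1303/2⌋ × 921 = 651 × 921 mm
P2: ⌊921/2⌋ × 651 = 460 × 651 mm
P3: ⌊651/2⌋ × 460 = 325 × 460 mm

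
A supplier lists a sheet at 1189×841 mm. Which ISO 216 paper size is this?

A0 (841 × 1189 mm)

Aspect ratio 1189/841 ≈ 1.414 — close to the ISO √2 ≈ 1.414.
In the A-series (A0 area = 1 m²): A0 = 841 × 1189 mm.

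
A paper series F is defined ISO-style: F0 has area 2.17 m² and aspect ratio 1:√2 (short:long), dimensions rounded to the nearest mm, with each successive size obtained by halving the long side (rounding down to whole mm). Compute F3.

438 × 619 mm

Let F0's short side be w mm. w · w√2 = 2.17 m² = 2,170,000 mm², so w ≈ 1238.7 mm and w√2 ≈ 1751.8 mm → F0 = 1239 × 1752 mm.
F1: ⌊1752/2⌋ × 1239 = 876 × 1239 mm
F2: ⌊1239/2⌋ × 876 = 619 × 876 mm
F3: ⌊876/2⌋ × 619 = 438 × 619 mm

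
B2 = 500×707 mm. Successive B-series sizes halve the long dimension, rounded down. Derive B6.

125 × 176 mm

B3: ⌊707/2⌋ × 500 = 353 × 500 mm
B4: ⌊500/2⌋ × 353 = 250 × 353 mm
B5: ⌊353/2⌋ × 250 = 176 × 250 mm
B6: ⌊250/2⌋ × 176 = 125 × 176 mm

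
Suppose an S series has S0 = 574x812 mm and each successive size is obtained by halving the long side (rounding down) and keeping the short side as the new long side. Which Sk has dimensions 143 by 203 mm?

S4

S0: 574 × 812 mm
S1: 406 × 574 mm
S2: 287 × 406 mm
S3: 203 × 287 mm
S4: 143 × 203 mm
S5: 101 × 143 mm
→ matches S4.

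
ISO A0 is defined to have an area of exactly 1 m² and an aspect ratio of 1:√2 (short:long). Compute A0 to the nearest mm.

Let the short side be w mm. Then the long side is w√2 and w · w√2 = 10⁶ mm².
w² = 10⁶/√2, so w = 1000 / 2^(1/4) ≈ 840.9 mm; long side = 1000 · 2^(1/4) ≈ 1189.2 mm.

841 × 1189 mm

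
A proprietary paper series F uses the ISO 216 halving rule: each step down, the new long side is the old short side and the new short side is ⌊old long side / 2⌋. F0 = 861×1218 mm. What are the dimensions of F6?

F1 = 609 × 861 mm (from F0 by 1 halving).
F2: ⌊861/2⌋ × 609 = 430 × 609 mm
F3: ⌊609/2⌋ × 430 = 304 × 430 mm
F4: ⌊430/2⌋ × 304 = 215 × 304 mm
F5: ⌊304/2⌋ × 215 = 152 × 215 mm
F6: ⌊215/2⌋ × 152 = 107 × 152 mm

107 × 152 mm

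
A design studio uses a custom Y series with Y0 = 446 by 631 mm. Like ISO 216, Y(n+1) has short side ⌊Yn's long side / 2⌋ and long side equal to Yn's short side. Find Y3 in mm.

157 × 223 mm

Y1: ⌊631/2⌋ × 446 = 315 × 446 mm
Y2: ⌊446/2⌋ × 315 = 223 × 315 mm
Y3: ⌊315/2⌋ × 223 = 157 × 223 mm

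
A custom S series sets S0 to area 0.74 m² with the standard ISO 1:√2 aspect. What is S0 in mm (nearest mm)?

723 × 1023 mm

Let the short side be w mm. Then w · w√2 = 0.74 m² = 740,000 mm².
w² = 740,000/√2, so w ≈ 723.4 mm; long side = w√2 ≈ 1023.0 mm.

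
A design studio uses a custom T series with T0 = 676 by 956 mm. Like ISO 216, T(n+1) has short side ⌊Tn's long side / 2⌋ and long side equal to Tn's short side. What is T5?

119 × 169 mm

T1 = 478 × 676 mm (from T0 by 1 halving).
T2: ⌊676/2⌋ × 478 = 338 × 478 mm
T3: ⌊478/2⌋ × 338 = 239 × 338 mm
T4: ⌊338/2⌋ × 239 = 169 × 239 mm
T5: ⌊239/2⌋ × 169 = 119 × 169 mm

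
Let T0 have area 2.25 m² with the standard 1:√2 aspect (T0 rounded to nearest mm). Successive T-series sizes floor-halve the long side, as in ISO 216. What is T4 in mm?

315 × 446 mm

Let T0's short side be w mm. w · w√2 = 2.25 m² = 2,250,000 mm², so w ≈ 1261.3 mm and w√2 ≈ 1783.8 mm → T0 = 1261 × 1784 mm.
T1: ⌊1784/2⌋ × 1261 = 892 × 1261 mm
T2: ⌊1261/2⌋ × 892 = 630 × 892 mm
T3: ⌊892/2⌋ × 630 = 446 × 630 mm
T4: ⌊630/2⌋ × 446 = 315 × 446 mm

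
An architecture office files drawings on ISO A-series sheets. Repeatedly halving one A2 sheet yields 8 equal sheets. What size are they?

8 = 2^3, so 3 halving steps.
A2 → A3 → … → A5 after 3 steps.

A5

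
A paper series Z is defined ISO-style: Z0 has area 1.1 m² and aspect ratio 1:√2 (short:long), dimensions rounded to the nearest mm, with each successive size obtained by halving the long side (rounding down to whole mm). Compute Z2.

441 × 623 mm

Let Z0's short side be w mm. w · w√2 = 1.1 m² = 1,100,000 mm², so w ≈ 881.9 mm and w√2 ≈ 1247.3 mm → Z0 = 882 × 1247 mm.
Z1: ⌊1247/2⌋ × 882 = 623 × 882 mm
Z2: ⌊882/2⌋ × 623 = 441 × 623 mm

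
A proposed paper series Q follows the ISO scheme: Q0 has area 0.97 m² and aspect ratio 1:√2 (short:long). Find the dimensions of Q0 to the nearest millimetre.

Let the short side be w mm. Then w · w√2 = 0.97 m² = 970,000 mm².
w² = 970,000/√2, so w ≈ 828.2 mm; long side = w√2 ≈ 1171.2 mm.

828 × 1171 mm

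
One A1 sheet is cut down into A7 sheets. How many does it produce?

Each ISO step halves the sheet: 1 × A1 → 2 × A2 → 4 × A3 → 8 × A4 → …
From A1 to A7 is 6 halving steps: 2^6 = 64.

64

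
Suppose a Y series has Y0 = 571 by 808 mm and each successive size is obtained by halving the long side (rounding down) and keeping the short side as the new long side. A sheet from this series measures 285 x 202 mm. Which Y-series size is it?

Y3

Y0: 571 × 808 mm
Y1: 404 × 571 mm
Y2: 285 × 404 mm
Y3: 202 × 285 mm
Y4: 142 × 202 mm
→ matches Y3.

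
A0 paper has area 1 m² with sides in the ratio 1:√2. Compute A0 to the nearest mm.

Let the short side be w mm. Then the long side is w√2 and w · w√2 = 10⁶ mm².
w² = 10⁶/√2, so w = 1000 / 2^(1/4) ≈ 840.9 mm; long side = 1000 · 2^(1/4) ≈ 1189.2 mm.

841 × 1189 mm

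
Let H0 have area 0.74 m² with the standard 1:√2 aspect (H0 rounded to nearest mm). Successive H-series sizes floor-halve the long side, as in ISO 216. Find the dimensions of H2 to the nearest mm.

Let H0's short side be w mm. w · w√2 = 0.74 m² = 740,000 mm², so w ≈ 723.4 mm and w√2 ≈ 1023.0 mm → H0 = 723 × 1023 mm.
H1: ⌊1023/2⌋ × 723 = 511 × 723 mm
H2: ⌊723/2⌋ × 511 = 361 × 511 mm

361 × 511 mm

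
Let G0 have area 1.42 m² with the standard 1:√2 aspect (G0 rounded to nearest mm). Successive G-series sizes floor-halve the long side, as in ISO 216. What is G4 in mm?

250 × 354 mm

Let G0's short side be w mm. w · w√2 = 1.42 m² = 1,420,000 mm², so w ≈ 1002.0 mm and w√2 ≈ 1417.1 mm → G0 = 1002 × 1417 mm.
G1: ⌊1417/2⌋ × 1002 = 708 × 1002 mm
G2: ⌊1002/2⌋ × 708 = 501 × 708 mm
G3: ⌊708/2⌋ × 501 = 354 × 501 mm
G4: ⌊501/2⌋ × 354 = 250 × 354 mm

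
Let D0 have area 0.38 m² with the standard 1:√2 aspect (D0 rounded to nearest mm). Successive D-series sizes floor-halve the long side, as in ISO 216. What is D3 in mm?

Let D0's short side be w mm. w · w√2 = 0.38 m² = 380,000 mm², so w ≈ 518.4 mm and w√2 ≈ 733.1 mm → D0 = 518 × 733 mm.
D1: ⌊733/2⌋ × 518 = 366 × 518 mm
D2: ⌊518/2⌋ × 366 = 259 × 366 mm
D3: ⌊366/2⌋ × 259 = 183 × 259 mm

183 × 259 mm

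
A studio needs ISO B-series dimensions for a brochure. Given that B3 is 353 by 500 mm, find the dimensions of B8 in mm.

62 × 88 mm

B4: ⌊500/2⌋ × 353 = 250 × 353 mm
B5: ⌊353/2⌋ × 250 = 176 × 250 mm
B6: ⌊250/2⌋ × 176 = 125 × 176 mm
B7: ⌊176/2⌋ × 125 = 88 × 125 mm
B8: ⌊125/2⌋ × 88 = 62 × 88 mm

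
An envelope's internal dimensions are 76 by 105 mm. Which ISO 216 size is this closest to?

Aspect ratio 105/76 ≈ 1.382 (ISO target is √2 ≈ 1.414).
In the A-series (A0 area = 1 m²): A7 = 74 × 105 mm.
Off by 2 mm total — nearest standard size.

A7 (74 × 105 mm)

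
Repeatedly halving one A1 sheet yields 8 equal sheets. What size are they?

A4

8 = 2^3, so 3 halving steps.
A1 → A2 → … → A4 after 3 steps.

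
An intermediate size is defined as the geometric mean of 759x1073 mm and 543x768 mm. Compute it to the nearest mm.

Short side: √(759 · 543) = √412137 ≈ 642.0 → 642 mm
Long side: √(1073 · 768) = √824064 ≈ 907.8 → 908 mm

642 × 908 mm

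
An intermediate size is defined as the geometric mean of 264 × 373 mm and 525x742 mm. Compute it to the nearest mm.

372 × 526 mm

Short side: √(264 · 525) = √138600 ≈ 372.3 → 372 mm
Long side: √(373 · 742) = √276766 ≈ 526.1 → 526 mm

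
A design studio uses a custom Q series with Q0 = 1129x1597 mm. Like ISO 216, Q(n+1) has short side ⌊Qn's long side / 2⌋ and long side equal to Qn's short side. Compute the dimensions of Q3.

Q1: ⌊1597/2⌋ × 1129 = 798 × 1129 mm
Q2: ⌊1129/2⌋ × 798 = 564 × 798 mm
Q3: ⌊798/2⌋ × 564 = 399 × 564 mm

399 × 564 mm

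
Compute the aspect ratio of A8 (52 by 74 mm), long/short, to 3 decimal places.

1.423

74 / 52 = 1.423
ISO 216 targets √2 ≈ 1.414; the +0.009 deviation is from mm rounding.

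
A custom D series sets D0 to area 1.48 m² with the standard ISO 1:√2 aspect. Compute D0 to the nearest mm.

Let the short side be w mm. Then w · w√2 = 1.48 m² = 1,480,000 mm².
w² = 1,480,000/√2, so w ≈ 1023.0 mm; long side = w√2 ≈ 1446.7 mm.

1023 × 1447 mm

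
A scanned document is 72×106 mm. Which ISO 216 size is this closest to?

Aspect ratio 106/72 ≈ 1.472 (ISO target is √2 ≈ 1.414).
In the A-series (A0 area = 1 m²): A7 = 74 × 105 mm.
Off by 3 mm total — nearest standard size.

A7 (74 × 105 mm)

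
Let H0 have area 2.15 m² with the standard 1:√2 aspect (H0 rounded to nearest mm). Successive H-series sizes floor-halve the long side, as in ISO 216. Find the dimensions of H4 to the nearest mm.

Let H0's short side be w mm. w · w√2 = 2.15 m² = 2,150,000 mm², so w ≈ 1233.0 mm and w√2 ≈ 1743.7 mm → H0 = 1233 × 1744 mm.
H1: ⌊1744/2⌋ × 1233 = 872 × 1233 mm
H2: ⌊1233/2⌋ × 872 = 616 × 872 mm
H3: ⌊872/2⌋ × 616 = 436 × 616 mm
H4: ⌊616/2⌋ × 436 = 308 × 436 mm

308 × 436 mm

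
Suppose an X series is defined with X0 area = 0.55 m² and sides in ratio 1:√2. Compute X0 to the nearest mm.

624 × 882 mm

Let the short side be w mm. Then w · w√2 = 0.55 m² = 550,000 mm².
w² = 550,000/√2, so w ≈ 623.6 mm; long side = w√2 ≈ 881.9 mm.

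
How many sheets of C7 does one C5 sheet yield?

C5 = 162 × 229 mm; C7 = 81 × 114 mm.
Each halving step doubles the count; 2 steps from C5 to C7.
2^2 = 4.

4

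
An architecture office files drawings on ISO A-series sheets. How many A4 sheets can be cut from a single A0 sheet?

A0 = 841 × 1189 mm; A4 = 210 × 297 mm.
Each halving step doubles the count; 4 steps from A0 to A4.
2^4 = 16.

16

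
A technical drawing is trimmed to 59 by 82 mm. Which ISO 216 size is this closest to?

Aspect ratio 82/59 ≈ 1.390 (ISO target is √2 ≈ 1.414).
In the C-series (envelope sizes, between A and B): C8 = 57 × 81 mm.
Off by 3 mm total — nearest standard size.

C8 (57 × 81 mm)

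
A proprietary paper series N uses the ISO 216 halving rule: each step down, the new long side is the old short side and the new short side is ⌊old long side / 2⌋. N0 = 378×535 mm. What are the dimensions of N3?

133 × 189 mm

N1: ⌊535/2⌋ × 378 = 267 × 378 mm
N2: ⌊378/2⌋ × 267 = 189 × 267 mm
N3: ⌊267/2⌋ × 189 = 133 × 189 mm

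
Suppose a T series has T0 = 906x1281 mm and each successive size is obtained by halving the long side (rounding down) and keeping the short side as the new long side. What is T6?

113 × 160 mm

T1: ⌊1281/2⌋ × 906 = 640 × 906 mm
T2: ⌊906/2⌋ × 640 = 453 × 640 mm
T3: ⌊640/2⌋ × 453 = 320 × 453 mm
T4: ⌊453/2⌋ × 320 = 226 × 320 mm
T5: ⌊320/2⌋ × 226 = 160 × 226 mm
T6: ⌊226/2⌋ × 160 = 113 × 160 mm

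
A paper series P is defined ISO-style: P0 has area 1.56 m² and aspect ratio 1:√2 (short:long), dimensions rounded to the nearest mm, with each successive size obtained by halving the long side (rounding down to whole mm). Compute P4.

Let P0's short side be w mm. w · w√2 = 1.56 m² = 1,560,000 mm², so w ≈ 1050.3 mm and w√2 ≈ 1485.3 mm → P0 = 1050 × 1485 mm.
P1: ⌊1485/2⌋ × 1050 = 742 × 1050 mm
P2: ⌊1050/2⌋ × 742 = 525 × 742 mm
P3: ⌊742/2⌋ × 525 = 371 × 525 mm
P4: ⌊525/2⌋ × 371 = 262 × 371 mm

262 × 371 mm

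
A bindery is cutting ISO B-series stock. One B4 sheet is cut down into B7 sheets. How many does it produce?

Each ISO step halves the sheet: 1 × B4 → 2 × B5 → 4 × B6 → 8 × B7
From B4 to B7 is 3 halving steps: 2^3 = 8.

8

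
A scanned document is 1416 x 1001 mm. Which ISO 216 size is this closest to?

Aspect ratio 1416/1001 ≈ 1.415 — close to the ISO √2 ≈ 1.414.
In the B-series (B0 = 1000 × 1414 mm): B0 = 1000 × 1414 mm.
Off by 3 mm total — nearest standard size.

B0 (1000 × 1414 mm)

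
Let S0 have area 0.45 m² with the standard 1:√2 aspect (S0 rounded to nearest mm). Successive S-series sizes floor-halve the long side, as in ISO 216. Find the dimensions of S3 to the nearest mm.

199 × 282 mm

Let S0's short side be w mm. w · w√2 = 0.45 m² = 450,000 mm², so w ≈ 564.1 mm and w√2 ≈ 797.7 mm → S0 = 564 × 798 mm.
S1: ⌊798/2⌋ × 564 = 399 × 564 mm
S2: ⌊564/2⌋ × 399 = 282 × 399 mm
S3: ⌊399/2⌋ × 282 = 199 × 282 mm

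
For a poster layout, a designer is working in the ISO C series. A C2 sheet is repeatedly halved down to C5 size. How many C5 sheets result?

8

Each ISO step halves the sheet: 1 × C2 → 2 × C3 → 4 × C4 → 8 × C5
From C2 to C5 is 3 halving steps: 2^3 = 8.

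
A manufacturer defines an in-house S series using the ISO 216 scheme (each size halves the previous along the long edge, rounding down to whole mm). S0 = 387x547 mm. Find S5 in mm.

S1: ⌊547/2⌋ × 387 = 273 × 387 mm
S2: ⌊387/2⌋ × 273 = 193 × 273 mm
S3: ⌊273/2⌋ × 193 = 136 × 193 mm
S4: ⌊193/2⌋ × 136 = 96 × 136 mm
S5: ⌊136/2⌋ × 96 = 68 × 96 mm

68 × 96 mm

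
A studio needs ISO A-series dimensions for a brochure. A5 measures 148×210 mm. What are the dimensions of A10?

A6: ⌊210/2⌋ × 148 = 105 × 148 mm
A7: ⌊148/2⌋ × 105 = 74 × 105 mm
A8: ⌊105/2⌋ × 74 = 52 × 74 mm
A9: ⌊74/2⌋ × 52 = 37 × 52 mm
A10: ⌊52/2⌋ × 37 = 26 × 37 mm

26 × 37 mm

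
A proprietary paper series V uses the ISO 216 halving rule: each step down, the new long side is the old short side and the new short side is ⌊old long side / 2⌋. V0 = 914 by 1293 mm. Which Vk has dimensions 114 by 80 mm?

V7

V0: 914 × 1293 mm
V1: 646 × 914 mm
V2: 457 × 646 mm
V3: 323 × 457 mm
V4: 228 × 323 mm
V5: 161 × 228 mm
V6: 114 × 161 mm
V7: 80 × 114 mm
V8: 57 × 80 mm
→ matches V7.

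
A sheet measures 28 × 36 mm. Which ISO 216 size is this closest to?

A10 (26 × 37 mm)

Aspect ratio 36/28 ≈ 1.286 (ISO target is √2 ≈ 1.414).
In the A-series (A0 area = 1 m²): A10 = 26 × 37 mm.
Off by 3 mm total — nearest standard size.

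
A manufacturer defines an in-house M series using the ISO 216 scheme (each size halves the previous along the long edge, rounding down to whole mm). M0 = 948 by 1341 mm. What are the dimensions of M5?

M1: ⌊1341/2⌋ × 948 = 670 × 948 mm
M2: ⌊948/2⌋ × 670 = 474 × 670 mm
M3: ⌊670/2⌋ × 474 = 335 × 474 mm
M4: ⌊474/2⌋ × 335 = 237 × 335 mm
M5: ⌊335/2⌋ × 237 = 167 × 237 mm

167 × 237 mm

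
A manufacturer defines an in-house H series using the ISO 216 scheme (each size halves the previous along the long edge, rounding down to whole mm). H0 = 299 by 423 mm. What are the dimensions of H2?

149 × 211 mm

H1: ⌊423/2⌋ × 299 = 211 × 299 mm
H2: ⌊299/2⌋ × 211 = 149 × 211 mm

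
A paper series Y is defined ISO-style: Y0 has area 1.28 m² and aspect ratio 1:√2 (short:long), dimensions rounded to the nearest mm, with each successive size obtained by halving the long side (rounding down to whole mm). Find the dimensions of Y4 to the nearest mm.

Let Y0's short side be w mm. w · w√2 = 1.28 m² = 1,280,000 mm², so w ≈ 951.4 mm and w√2 ≈ 1345.4 mm → Y0 = 951 × 1345 mm.
Y1: ⌊1345/2⌋ × 951 = 672 × 951 mm
Y2: ⌊951/2⌋ × 672 = 475 × 672 mm
Y3: ⌊672/2⌋ × 475 = 336 × 475 mm
Y4: ⌊475/2⌋ × 336 = 237 × 336 mm

237 × 336 mm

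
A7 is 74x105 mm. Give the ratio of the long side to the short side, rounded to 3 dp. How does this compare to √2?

105 / 74 = 1.419
ISO 216 targets √2 ≈ 1.414; the +0.005 deviation is from mm rounding.

1.419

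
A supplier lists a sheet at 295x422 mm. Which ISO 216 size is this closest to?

A3 (297 × 420 mm)

Aspect ratio 422/295 ≈ 1.431 (ISO target is √2 ≈ 1.414).
In the A-series (A0 area = 1 m²): A3 = 297 × 420 mm.
Off by 4 mm total — nearest standard size.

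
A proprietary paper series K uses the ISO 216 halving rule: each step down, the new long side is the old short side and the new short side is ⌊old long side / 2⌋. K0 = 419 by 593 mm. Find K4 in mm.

K1: ⌊593/2⌋ × 419 = 296 × 419 mm
K2: ⌊419/2⌋ × 296 = 209 × 296 mm
K3: ⌊296/2⌋ × 209 = 148 × 209 mm
K4: ⌊209/2⌋ × 148 = 104 × 148 mm

104 × 148 mm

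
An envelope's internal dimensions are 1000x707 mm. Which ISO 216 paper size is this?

Aspect ratio 1000/707 ≈ 1.414 — close to the ISO √2 ≈ 1.414.
In the B-series (B0 = 1000 × 1414 mm): B1 = 707 × 1000 mm.

B1 (707 × 1000 mm)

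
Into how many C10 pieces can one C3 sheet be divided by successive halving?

128

C3 = 324 × 458 mm; C10 = 28 × 40 mm.
Each halving step doubles the count; 7 steps from C3 to C10.
2^7 = 128.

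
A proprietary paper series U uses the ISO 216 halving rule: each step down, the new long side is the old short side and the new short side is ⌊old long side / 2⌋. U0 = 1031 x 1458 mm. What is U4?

257 × 364 mm

U1 = 729 × 1031 mm (from U0 by 1 halving).
U2: ⌊1031/2⌋ × 729 = 515 × 729 mm
U3: ⌊729/2⌋ × 515 = 364 × 515 mm
U4: ⌊515/2⌋ × 364 = 257 × 364 mm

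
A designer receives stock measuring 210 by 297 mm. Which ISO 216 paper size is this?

A4 (210 × 297 mm)

Aspect ratio 297/210 ≈ 1.414 — close to the ISO √2 ≈ 1.414.
In the A-series (A0 area = 1 m²): A4 = 210 × 297 mm.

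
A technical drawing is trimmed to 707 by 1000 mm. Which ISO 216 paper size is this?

B1 (707 × 1000 mm)

Aspect ratio 1000/707 ≈ 1.414 — close to the ISO √2 ≈ 1.414.
In the B-series (B0 = 1000 × 1414 mm): B1 = 707 × 1000 mm.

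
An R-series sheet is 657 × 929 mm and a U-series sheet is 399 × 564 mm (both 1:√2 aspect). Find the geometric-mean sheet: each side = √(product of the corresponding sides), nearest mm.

Short side: √(657 · 399) = √262143 ≈ 512.0 → 512 mm
Long side: √(929 · 564) = √523956 ≈ 723.8 → 724 mm

512 × 724 mm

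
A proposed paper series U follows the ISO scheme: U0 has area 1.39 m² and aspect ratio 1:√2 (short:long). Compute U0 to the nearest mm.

Let the short side be w mm. Then w · w√2 = 1.39 m² = 1,390,000 mm².
w² = 1,390,000/√2, so w ≈ 991.4 mm; long side = w√2 ≈ 1402.1 mm.

991 × 1402 mm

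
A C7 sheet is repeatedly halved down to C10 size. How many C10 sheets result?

8

C7 = 81 × 114 mm; C10 = 28 × 40 mm.
Each halving step doubles the count; 3 steps from C7 to C10.
2^3 = 8.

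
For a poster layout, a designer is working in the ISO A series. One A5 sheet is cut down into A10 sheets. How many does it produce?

Each ISO step halves the sheet: 1 × A5 → 2 × A6 → 4 × A7 → 8 × A8 → …
From A5 to A10 is 5 halving steps: 2^5 = 32.

32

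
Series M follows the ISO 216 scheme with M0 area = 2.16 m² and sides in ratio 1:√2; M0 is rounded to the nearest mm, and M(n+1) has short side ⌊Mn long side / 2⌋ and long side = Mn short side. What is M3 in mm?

437 × 618 mm

Let M0's short side be w mm. w · w√2 = 2.16 m² = 2,160,000 mm², so w ≈ 1235.9 mm and w√2 ≈ 1747.8 mm → M0 = 1236 × 1748 mm.
M1: ⌊1748/2⌋ × 1236 = 874 × 1236 mm
M2: ⌊1236/2⌋ × 874 = 618 × 874 mm
M3: ⌊874/2⌋ × 618 = 437 × 618 mm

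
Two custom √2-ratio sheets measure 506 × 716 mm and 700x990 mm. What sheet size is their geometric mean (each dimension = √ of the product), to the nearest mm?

Short side: √(506 · 700) = √354200 ≈ 595.1 → 595 mm
Long side: √(716 · 990) = √708840 ≈ 841.9 → 842 mm

595 × 842 mm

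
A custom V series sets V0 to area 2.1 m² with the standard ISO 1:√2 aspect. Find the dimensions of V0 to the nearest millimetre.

1219 × 1723 mm

Let the short side be w mm. Then w · w√2 = 2.1 m² = 2,100,000 mm².
w² = 2,100,000/√2, so w ≈ 1218.6 mm; long side = w√2 ≈ 1723.3 mm.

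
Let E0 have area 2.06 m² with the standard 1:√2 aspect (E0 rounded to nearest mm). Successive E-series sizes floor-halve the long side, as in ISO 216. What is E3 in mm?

Let E0's short side be w mm. w · w√2 = 2.06 m² = 2,060,000 mm², so w ≈ 1206.9 mm and w√2 ≈ 1706.8 mm → E0 = 1207 × 1707 mm.
E1: ⌊1707/2⌋ × 1207 = 853 × 1207 mm
E2: ⌊1207/2⌋ × 853 = 603 × 853 mm
E3: ⌊853/2⌋ × 603 = 426 × 603 mm

426 × 603 mm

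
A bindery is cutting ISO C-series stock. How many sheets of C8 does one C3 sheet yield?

C3 = 324 × 458 mm; C8 = 57 × 81 mm.
Each halving step doubles the count; 5 steps from C3 to C8.
2^5 = 32.

32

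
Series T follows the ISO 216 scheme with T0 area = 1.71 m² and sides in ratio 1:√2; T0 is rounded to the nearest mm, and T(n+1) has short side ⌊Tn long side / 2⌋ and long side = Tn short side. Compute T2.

Let T0's short side be w mm. w · w√2 = 1.71 m² = 1,710,000 mm², so w ≈ 1099.6 mm and w√2 ≈ 1555.1 mm → T0 = 1100 × 1555 mm.
T1: ⌊1555/2⌋ × 1100 = 777 × 1100 mm
T2: ⌊1100/2⌋ × 777 = 550 × 777 mm

550 × 777 mm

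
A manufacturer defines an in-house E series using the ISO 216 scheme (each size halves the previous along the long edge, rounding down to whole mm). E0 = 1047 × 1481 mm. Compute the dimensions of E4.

E1 = 740 × 1047 mm (from E0 by 1 halving).
E2: ⌊1047/2⌋ × 740 = 523 × 740 mm
E3: ⌊740/2⌋ × 523 = 370 × 523 mm
E4: ⌊523/2⌋ × 370 = 261 × 370 mm

261 × 370 mm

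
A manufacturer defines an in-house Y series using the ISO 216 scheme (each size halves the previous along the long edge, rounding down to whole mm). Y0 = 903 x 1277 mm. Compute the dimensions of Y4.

225 × 319 mm

Y1: ⌊1277/2⌋ × 903 = 638 × 903 mm
Y2: ⌊903/2⌋ × 638 = 451 × 638 mm
Y3: ⌊638/2⌋ × 451 = 319 × 451 mm
Y4: ⌊451/2⌋ × 319 = 225 × 319 mm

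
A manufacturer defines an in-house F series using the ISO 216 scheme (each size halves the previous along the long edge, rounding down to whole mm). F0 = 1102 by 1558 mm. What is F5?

F1: ⌊1558/2⌋ × 1102 = 779 × 1102 mm
F2: ⌊1102/2⌋ × 779 = 551 × 779 mm
F3: ⌊779/2⌋ × 551 = 389 × 551 mm
F4: ⌊551/2⌋ × 389 = 275 × 389 mm
F5: ⌊389/2⌋ × 275 = 194 × 275 mm

194 × 275 mm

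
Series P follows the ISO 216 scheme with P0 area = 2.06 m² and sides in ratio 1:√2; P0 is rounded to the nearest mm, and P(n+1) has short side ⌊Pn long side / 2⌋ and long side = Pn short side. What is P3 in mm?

426 × 603 mm

Let P0's short side be w mm. w · w√2 = 2.06 m² = 2,060,000 mm², so w ≈ 1206.9 mm and w√2 ≈ 1706.8 mm → P0 = 1207 × 1707 mm.
P1: ⌊1707/2⌋ × 1207 = 853 × 1207 mm
P2: ⌊1207/2⌋ × 853 = 603 × 853 mm
P3: ⌊853/2⌋ × 603 = 426 × 603 mm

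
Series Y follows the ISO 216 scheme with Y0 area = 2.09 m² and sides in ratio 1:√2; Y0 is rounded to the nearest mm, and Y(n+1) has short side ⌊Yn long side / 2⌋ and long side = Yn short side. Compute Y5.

214 × 304 mm

Let Y0's short side be w mm. w · w√2 = 2.09 m² = 2,090,000 mm², so w ≈ 1215.7 mm and w√2 ≈ 1719.2 mm → Y0 = 1216 × 1719 mm.
Y1: ⌊1719/2⌋ × 1216 = 859 × 1216 mm
Y2: ⌊1216/2⌋ × 859 = 608 × 859 mm
Y3: ⌊859/2⌋ × 608 = 429 × 608 mm
Y4: ⌊608/2⌋ × 429 = 304 × 429 mm
Y5: ⌊429/2⌋ × 304 = 214 × 304 mm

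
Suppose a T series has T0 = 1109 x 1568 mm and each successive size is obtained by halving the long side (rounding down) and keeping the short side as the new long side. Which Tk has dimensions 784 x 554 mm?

T2

T0: 1109 × 1568 mm
T1: 784 × 1109 mm
T2: 554 × 784 mm
T3: 392 × 554 mm
→ matches T2.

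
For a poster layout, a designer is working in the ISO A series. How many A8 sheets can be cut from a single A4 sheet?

16

Each ISO step halves the sheet: 1 × A4 → 2 × A5 → 4 × A6 → 8 × A7 → …
From A4 to A8 is 4 halving steps: 2^4 = 16.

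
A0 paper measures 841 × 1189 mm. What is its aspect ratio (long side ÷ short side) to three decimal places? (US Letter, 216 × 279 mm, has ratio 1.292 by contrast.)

1189 / 841 = 1.414
Matches √2 ≈ 1.414 — the ISO 216 defining ratio.

1.414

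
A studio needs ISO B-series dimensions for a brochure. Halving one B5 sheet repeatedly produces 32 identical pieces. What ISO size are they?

32 = 2^5, so 5 halving steps.
B5 → B6 → … → B10 after 5 steps.

B10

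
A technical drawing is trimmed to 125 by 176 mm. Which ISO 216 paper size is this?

Aspect ratio 176/125 ≈ 1.408 — close to the ISO √2 ≈ 1.414.
In the B-series (B0 = 1000 × 1414 mm): B6 = 125 × 176 mm.

B6 (125 × 176 mm)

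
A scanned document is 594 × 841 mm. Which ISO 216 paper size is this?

Aspect ratio 841/594 ≈ 1.416 — close to the ISO √2 ≈ 1.414.
In the A-series (A0 area = 1 m²): A1 = 594 × 841 mm.

A1 (594 × 841 mm)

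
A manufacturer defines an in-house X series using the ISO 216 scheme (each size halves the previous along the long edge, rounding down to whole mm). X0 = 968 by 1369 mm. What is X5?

171 × 242 mm

X1 = 684 × 968 mm (from X0 by 1 halving).
X2: ⌊968/2⌋ × 684 = 484 × 684 mm
X3: ⌊684/2⌋ × 484 = 342 × 484 mm
X4: ⌊484/2⌋ × 342 = 242 × 342 mm
X5: ⌊342/2⌋ × 242 = 171 × 242 mm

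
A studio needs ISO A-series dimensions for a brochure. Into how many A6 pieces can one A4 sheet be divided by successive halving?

4

Each ISO step halves the sheet: 1 × A4 → 2 × A5 → 4 × A6
From A4 to A6 is 2 halving steps: 2^2 = 4.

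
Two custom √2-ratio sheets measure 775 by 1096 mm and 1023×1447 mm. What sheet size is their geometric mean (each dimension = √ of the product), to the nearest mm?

Short side: √(775 · 1023) = √792825 ≈ 890.4 → 890 mm
Long side: √(1096 · 1447) = √1585912 ≈ 1259.3 → 1259 mm

890 × 1259 mm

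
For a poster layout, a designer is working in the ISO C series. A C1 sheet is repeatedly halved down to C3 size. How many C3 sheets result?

4

Each ISO step halves the sheet: 1 × C1 → 2 × C2 → 4 × C3
From C1 to C3 is 2 halving steps: 2^2 = 4.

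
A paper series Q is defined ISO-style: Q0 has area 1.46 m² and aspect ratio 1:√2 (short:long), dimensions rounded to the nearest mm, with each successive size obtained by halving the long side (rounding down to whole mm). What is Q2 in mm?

Let Q0's short side be w mm. w · w√2 = 1.46 m² = 1,460,000 mm², so w ≈ 1016.1 mm and w√2 ≈ 1436.9 mm → Q0 = 1016 × 1437 mm.
Q1: ⌊1437/2⌋ × 1016 = 718 × 1016 mm
Q2: ⌊1016/2⌋ × 718 = 508 × 718 mm

508 × 718 mm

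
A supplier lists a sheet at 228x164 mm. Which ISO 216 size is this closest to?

Aspect ratio 228/164 ≈ 1.390 (ISO target is √2 ≈ 1.414).
In the C-series (envelope sizes, between A and B): C5 = 162 × 229 mm.
Off by 3 mm total — nearest standard size.

C5 (162 × 229 mm)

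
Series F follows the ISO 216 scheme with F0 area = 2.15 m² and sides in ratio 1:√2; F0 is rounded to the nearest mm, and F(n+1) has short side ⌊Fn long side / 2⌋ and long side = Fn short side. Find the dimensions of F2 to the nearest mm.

616 × 872 mm

Let F0's short side be w mm. w · w√2 = 2.15 m² = 2,150,000 mm², so w ≈ 1233.0 mm and w√2 ≈ 1743.7 mm → F0 = 1233 × 1744 mm.
F1: ⌊1744/2⌋ × 1233 = 872 × 1233 mm
F2: ⌊1233/2⌋ × 872 = 616 × 872 mm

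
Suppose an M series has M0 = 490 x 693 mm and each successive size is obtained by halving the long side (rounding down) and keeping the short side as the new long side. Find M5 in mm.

86 × 122 mm

M1: ⌊693/2⌋ × 490 = 346 × 490 mm
M2: ⌊490/2⌋ × 346 = 245 × 346 mm
M3: ⌊346/2⌋ × 245 = 173 × 245 mm
M4: ⌊245/2⌋ × 173 = 122 × 173 mm
M5: ⌊173/2⌋ × 122 = 86 × 122 mm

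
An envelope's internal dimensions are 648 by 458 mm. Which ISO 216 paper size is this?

C2 (458 × 648 mm)

Aspect ratio 648/458 ≈ 1.415 — close to the ISO √2 ≈ 1.414.
In the C-series (envelope sizes, between A and B): C2 = 458 × 648 mm.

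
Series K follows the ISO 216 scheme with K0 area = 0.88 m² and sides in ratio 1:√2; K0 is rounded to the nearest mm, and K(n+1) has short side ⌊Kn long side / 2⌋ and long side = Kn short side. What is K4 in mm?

Let K0's short side be w mm. w · w√2 = 0.88 m² = 880,000 mm², so w ≈ 788.8 mm and w√2 ≈ 1115.6 mm → K0 = 789 × 1116 mm.
K1: ⌊1116/2⌋ × 789 = 558 × 789 mm
K2: ⌊789/2⌋ × 558 = 394 × 558 mm
K3: ⌊558/2⌋ × 394 = 279 × 394 mm
K4: ⌊394/2⌋ × 279 = 197 × 279 mm

197 × 279 mm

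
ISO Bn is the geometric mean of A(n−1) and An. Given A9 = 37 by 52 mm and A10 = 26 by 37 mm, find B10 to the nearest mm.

31 × 44 mm

Short side: √(37 · 26) = √962 ≈ 31.0 → 31 mm
Long side: √(52 · 37) = √1924 ≈ 43.9 → 44 mm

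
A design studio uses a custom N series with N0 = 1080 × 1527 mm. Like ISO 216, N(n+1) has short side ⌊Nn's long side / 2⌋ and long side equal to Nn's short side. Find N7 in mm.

N1 = 763 × 1080 mm (from N0 by 1 halving).
N2: ⌊1080/2⌋ × 763 = 540 × 763 mm
N3: ⌊763/2⌋ × 540 = 381 × 540 mm
N4: ⌊540/2⌋ × 381 = 270 × 381 mm
N5: ⌊381/2⌋ × 270 = 190 × 270 mm
N6: ⌊270/2⌋ × 190 = 135 × 190 mm
N7: ⌊190/2⌋ × 135 = 95 × 135 mm

95 × 135 mm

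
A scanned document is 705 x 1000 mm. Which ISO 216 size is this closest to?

Aspect ratio 1000/705 ≈ 1.418 — close to the ISO √2 ≈ 1.414.
In the B-series (B0 = 1000 × 1414 mm): B1 = 707 × 1000 mm.
Off by 2 mm total — nearest standard size.

B1 (707 × 1000 mm)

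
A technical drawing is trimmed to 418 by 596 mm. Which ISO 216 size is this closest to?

A2 (420 × 594 mm)

Aspect ratio 596/418 ≈ 1.426 — close to the ISO √2 ≈ 1.414.
In the A-series (A0 area = 1 m²): A2 = 420 × 594 mm.
Off by 4 mm total — nearest standard size.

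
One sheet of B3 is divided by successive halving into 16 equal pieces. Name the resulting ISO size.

B7

16 = 2^4, so 4 halving steps.
B3 → B4 → … → B7 after 4 steps.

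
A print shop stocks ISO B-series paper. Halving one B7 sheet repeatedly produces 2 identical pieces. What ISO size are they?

B8

2 = 2^1, so 1 halving step.
B7 → B8 → … → B8 after 1 step.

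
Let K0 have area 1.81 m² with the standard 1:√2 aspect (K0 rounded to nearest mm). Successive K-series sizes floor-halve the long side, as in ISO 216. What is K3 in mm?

Let K0's short side be w mm. w · w√2 = 1.81 m² = 1,810,000 mm², so w ≈ 1131.3 mm and w√2 ≈ 1599.9 mm → K0 = 1131 × 1600 mm.
K1: ⌊1600/2⌋ × 1131 = 800 × 1131 mm
K2: ⌊1131/2⌋ × 800 = 565 × 800 mm
K3: ⌊800/2⌋ × 565 = 400 × 565 mm

400 × 565 mm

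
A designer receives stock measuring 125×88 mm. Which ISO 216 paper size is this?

B7 (88 × 125 mm)

Aspect ratio 125/88 ≈ 1.420 — close to the ISO √2 ≈ 1.414.
In the B-series (B0 = 1000 × 1414 mm): B7 = 88 × 125 mm.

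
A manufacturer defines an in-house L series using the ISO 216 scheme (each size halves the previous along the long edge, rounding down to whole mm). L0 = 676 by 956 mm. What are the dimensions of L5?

119 × 169 mm

L1: ⌊956/2⌋ × 676 = 478 × 676 mm
L2: ⌊676/2⌋ × 478 = 338 × 478 mm
L3: ⌊478/2⌋ × 338 = 239 × 338 mm
L4: ⌊338/2⌋ × 239 = 169 × 239 mm
L5: ⌊239/2⌋ × 169 = 119 × 169 mm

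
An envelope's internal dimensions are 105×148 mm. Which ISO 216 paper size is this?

Aspect ratio 148/105 ≈ 1.410 — close to the ISO √2 ≈ 1.414.
In the A-series (A0 area = 1 m²): A6 = 105 × 148 mm.

A6 (105 × 148 mm)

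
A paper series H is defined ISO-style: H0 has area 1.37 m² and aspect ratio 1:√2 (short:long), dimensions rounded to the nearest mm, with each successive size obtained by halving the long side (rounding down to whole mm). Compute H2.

Let H0's short side be w mm. w · w√2 = 1.37 m² = 1,370,000 mm², so w ≈ 984.2 mm and w√2 ≈ 1391.9 mm → H0 = 984 × 1392 mm.
H1: ⌊1392/2⌋ × 984 = 696 × 984 mm
H2: ⌊984/2⌋ × 696 = 492 × 696 mm

492 × 696 mm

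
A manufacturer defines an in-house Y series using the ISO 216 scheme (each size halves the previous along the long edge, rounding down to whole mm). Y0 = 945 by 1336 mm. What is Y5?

167 × 236 mm

Y1: ⌊1336/2⌋ × 945 = 668 × 945 mm
Y2: ⌊945/2⌋ × 668 = 472 × 668 mm
Y3: ⌊668/2⌋ × 472 = 334 × 472 mm
Y4: ⌊472/2⌋ × 334 = 236 × 334 mm
Y5: ⌊334/2⌋ × 236 = 167 × 236 mm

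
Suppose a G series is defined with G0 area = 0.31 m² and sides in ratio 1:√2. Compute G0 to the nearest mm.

468 × 662 mm

Let the short side be w mm. Then w · w√2 = 0.31 m² = 310,000 mm².
w² = 310,000/√2, so w ≈ 468.2 mm; long side = w√2 ≈ 662.1 mm.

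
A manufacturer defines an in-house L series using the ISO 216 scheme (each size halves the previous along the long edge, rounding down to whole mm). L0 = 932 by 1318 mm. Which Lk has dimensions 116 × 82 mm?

L0: 932 × 1318 mm
L1: 659 × 932 mm
L2: 466 × 659 mm
L3: 329 × 466 mm
L4: 233 × 329 mm
L5: 164 × 233 mm
L6: 116 × 164 mm
L7: 82 × 116 mm
L8: 58 × 82 mm
→ matches L7.

L7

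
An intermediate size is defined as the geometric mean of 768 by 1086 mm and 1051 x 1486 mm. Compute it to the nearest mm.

Short side: √(768 · 1051) = √807168 ≈ 898.4 → 898 mm
Long side: √(1086 · 1486) = √1613796 ≈ 1270.4 → 1270 mm

898 × 1270 mm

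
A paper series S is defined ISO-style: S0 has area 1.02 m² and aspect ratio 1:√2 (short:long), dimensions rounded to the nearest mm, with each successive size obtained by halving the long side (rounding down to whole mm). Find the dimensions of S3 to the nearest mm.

300 × 424 mm

Let S0's short side be w mm. w · w√2 = 1.02 m² = 1,020,000 mm², so w ≈ 849.3 mm and w√2 ≈ 1201.0 mm → S0 = 849 × 1201 mm.
S1: ⌊1201/2⌋ × 849 = 600 × 849 mm
S2: ⌊849/2⌋ × 600 = 424 × 600 mm
S3: ⌊600/2⌋ × 424 = 300 × 424 mm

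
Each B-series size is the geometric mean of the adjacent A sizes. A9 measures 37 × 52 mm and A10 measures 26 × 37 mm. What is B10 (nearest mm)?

Short side: √(37 · 26) = √962 ≈ 31.0 → 31 mm
Long side: √(52 · 37) = √1924 ≈ 43.9 → 44 mm

31 × 44 mm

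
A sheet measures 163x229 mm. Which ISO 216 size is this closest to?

C5 (162 × 229 mm)

Aspect ratio 229/163 ≈ 1.405 — close to the ISO √2 ≈ 1.414.
In the C-series (envelope sizes, between A and B): C5 = 162 × 229 mm.
Off by 1 mm total — nearest standard size.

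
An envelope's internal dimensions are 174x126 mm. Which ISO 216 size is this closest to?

Aspect ratio 174/126 ≈ 1.381 (ISO target is √2 ≈ 1.414).
In the B-series (B0 = 1000 × 1414 mm): B6 = 125 × 176 mm.
Off by 3 mm total — nearest standard size.

B6 (125 × 176 mm)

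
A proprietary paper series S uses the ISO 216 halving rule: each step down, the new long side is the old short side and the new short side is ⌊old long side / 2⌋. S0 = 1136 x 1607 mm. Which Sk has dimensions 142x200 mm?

S0: 1136 × 1607 mm
S1: 803 × 1136 mm
S2: 568 × 803 mm
S3: 401 × 568 mm
S4: 284 × 401 mm
S5: 200 × 284 mm
S6: 142 × 200 mm
S7: 100 × 142 mm
→ matches S6.

S6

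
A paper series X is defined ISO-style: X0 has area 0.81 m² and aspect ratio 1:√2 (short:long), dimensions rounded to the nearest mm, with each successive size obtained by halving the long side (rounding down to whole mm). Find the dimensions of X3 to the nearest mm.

267 × 378 mm

Let X0's short side be w mm. w · w√2 = 0.81 m² = 810,000 mm², so w ≈ 756.8 mm and w√2 ≈ 1070.3 mm → X0 = 757 × 1070 mm.
X1: ⌊1070/2⌋ × 757 = 535 × 757 mm
X2: ⌊757/2⌋ × 535 = 378 × 535 mm
X3: ⌊535/2⌋ × 378 = 267 × 378 mm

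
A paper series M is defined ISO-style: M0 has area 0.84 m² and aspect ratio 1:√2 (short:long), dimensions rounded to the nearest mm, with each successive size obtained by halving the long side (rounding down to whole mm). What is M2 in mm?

Let M0's short side be w mm. w · w√2 = 0.84 m² = 840,000 mm², so w ≈ 770.7 mm and w√2 ≈ 1089.9 mm → M0 = 771 × 1090 mm.
M1: ⌊1090/2⌋ × 771 = 545 × 771 mm
M2: ⌊771/2⌋ × 545 = 385 × 545 mm

385 × 545 mm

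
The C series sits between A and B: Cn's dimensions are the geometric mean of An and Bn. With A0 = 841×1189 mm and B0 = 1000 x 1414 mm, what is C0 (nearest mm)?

917 × 1297 mm

Short side: √(841 · 1000) = √841000 ≈ 917.1 → 917 mm
Long side: √(1189 · 1414) = √1681246 ≈ 1296.6 → 1297 mm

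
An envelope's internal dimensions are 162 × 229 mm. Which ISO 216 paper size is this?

Aspect ratio 229/162 ≈ 1.414 — close to the ISO √2 ≈ 1.414.
In the C-series (envelope sizes, between A and B): C5 = 162 × 229 mm.

C5 (162 × 229 mm)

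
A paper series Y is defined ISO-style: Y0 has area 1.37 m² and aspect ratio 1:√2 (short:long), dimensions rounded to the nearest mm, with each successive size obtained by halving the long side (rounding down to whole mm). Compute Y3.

348 × 492 mm

Let Y0's short side be w mm. w · w√2 = 1.37 m² = 1,370,000 mm², so w ≈ 984.2 mm and w√2 ≈ 1391.9 mm → Y0 = 984 × 1392 mm.
Y1: ⌊1392/2⌋ × 984 = 696 × 984 mm
Y2: ⌊984/2⌋ × 696 = 492 × 696 mm
Y3: ⌊696/2⌋ × 492 = 348 × 492 mm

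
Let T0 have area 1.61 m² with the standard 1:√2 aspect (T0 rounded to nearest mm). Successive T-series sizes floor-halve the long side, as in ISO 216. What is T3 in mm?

377 × 533 mm

Let T0's short side be w mm. w · w√2 = 1.61 m² = 1,610,000 mm², so w ≈ 1067.0 mm and w√2 ≈ 1508.9 mm → T0 = 1067 × 1509 mm.
T1: ⌊1509/2⌋ × 1067 = 754 × 1067 mm
T2: ⌊1067/2⌋ × 754 = 533 × 754 mm
T3: ⌊754/2⌋ × 533 = 377 × 533 mm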